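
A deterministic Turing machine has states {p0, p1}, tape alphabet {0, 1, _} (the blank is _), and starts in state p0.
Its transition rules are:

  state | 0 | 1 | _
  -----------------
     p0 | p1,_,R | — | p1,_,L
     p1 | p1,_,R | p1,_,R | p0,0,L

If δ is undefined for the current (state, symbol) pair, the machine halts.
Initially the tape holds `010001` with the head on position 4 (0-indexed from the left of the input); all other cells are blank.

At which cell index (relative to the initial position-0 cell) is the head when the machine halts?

1

state=p0 head=4 tape=0100[0]1_   (p0,0)→(p1,_,R)
state=p1 head=5 tape=0100_[1]_   (p1,1)→(p1,_,R)
state=p1 head=6 tape=0100__[_]   (p1,_)→(p0,0,L)
state=p0 head=5 tape=0100_[_]0   (p0,_)→(p1,_,L)
state=p1 head=4 tape=0100[_]_0   (p1,_)→(p0,0,L)
state=p0 head=3 tape=010[0]0_0   (p0,0)→(p1,_,R)
state=p1 head=4 tape=010_[0]_0   (p1,0)→(p1,_,R)
state=p1 head=5 tape=010__[_]0   (p1,_)→(p0,0,L)
state=p0 head=4 tape=010_[_]00   (p0,_)→(p1,_,L)
state=p1 head=3 tape=010[_]_00   (p1,_)→(p0,0,L)
state=p0 head=2 tape=01[0]0_00   (p0,0)→(p1,_,R)
state=p1 head=3 tape=01_[0]_00   (p1,0)→(p1,_,R)
state=p1 head=4 tape=01__[_]00   (p1,_)→(p0,0,L)
state=p0 head=3 tape=01_[_]000   (p0,_)→(p1,_,L)
state=p1 head=2 tape=01[_]_000   (p1,_)→(p0,0,L)
state=p0 head=1 tape=0[1]0_000
At halt the head is at cell 1.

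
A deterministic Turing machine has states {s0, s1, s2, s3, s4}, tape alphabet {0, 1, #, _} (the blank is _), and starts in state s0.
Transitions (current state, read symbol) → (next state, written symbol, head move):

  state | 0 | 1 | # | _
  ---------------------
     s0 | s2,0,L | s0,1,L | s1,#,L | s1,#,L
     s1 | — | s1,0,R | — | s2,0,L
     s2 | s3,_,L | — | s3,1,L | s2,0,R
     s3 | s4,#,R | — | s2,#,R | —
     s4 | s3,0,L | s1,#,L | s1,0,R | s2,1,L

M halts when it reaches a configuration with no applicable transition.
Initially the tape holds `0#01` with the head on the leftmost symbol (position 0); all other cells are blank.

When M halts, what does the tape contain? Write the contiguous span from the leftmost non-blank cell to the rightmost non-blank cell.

s0 | __[0]#01   read 0 → write 0, move L, go to s2
s2 | _[_]0#01   read _ → write 0, move R, go to s2
s2 | _0[0]#01   read 0 → write _, move L, go to s3
s3 | _[0]_#01   read 0 → write #, move R, go to s4
s4 | _#[_]#01   read _ → write 1, move L, go to s2
s2 | _[#]1#01   read # → write 1, move L, go to s3
s3 | [_]11#01
The non-blank tape span at halt is 11#01.

11#01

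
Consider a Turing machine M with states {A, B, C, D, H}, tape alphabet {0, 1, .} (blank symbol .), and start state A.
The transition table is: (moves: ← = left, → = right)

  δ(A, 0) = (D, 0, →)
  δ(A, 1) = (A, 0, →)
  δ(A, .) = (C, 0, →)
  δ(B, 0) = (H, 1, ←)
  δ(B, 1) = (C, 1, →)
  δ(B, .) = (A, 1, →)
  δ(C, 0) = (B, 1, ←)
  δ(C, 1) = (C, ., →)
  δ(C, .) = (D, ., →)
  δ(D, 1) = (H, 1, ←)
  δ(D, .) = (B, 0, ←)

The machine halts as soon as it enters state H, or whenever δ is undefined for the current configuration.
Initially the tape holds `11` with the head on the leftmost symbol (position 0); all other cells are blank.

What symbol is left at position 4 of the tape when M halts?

1

A | [1]1....   read 1 → write 0, move →, go to A
A | 0[1]....   read 1 → write 0, move →, go to A
A | 00[.]...   read . → write 0, move →, go to C
C | 000[.]..   read . → write ., move →, go to D
D | 000.[.].   read . → write 0, move ←, go to B
B | 000[.]0.   read . → write 1, move →, go to A
A | 0001[0].   read 0 → write 0, move →, go to D
D | 00010[.]   read . → write 0, move ←, go to B
B | 0001[0]0   read 0 → write 1, move ←, go to H
H | 000[1]10
Cell 4 holds 1 when M halts.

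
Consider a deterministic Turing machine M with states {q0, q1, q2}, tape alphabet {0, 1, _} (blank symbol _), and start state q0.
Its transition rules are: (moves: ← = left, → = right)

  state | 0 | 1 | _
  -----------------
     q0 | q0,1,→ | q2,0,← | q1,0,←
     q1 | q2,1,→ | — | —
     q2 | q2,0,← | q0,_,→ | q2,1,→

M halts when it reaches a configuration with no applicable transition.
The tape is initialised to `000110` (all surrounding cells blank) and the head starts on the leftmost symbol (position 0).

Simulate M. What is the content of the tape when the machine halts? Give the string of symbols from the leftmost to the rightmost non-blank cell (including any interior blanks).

11__110

q0 | [0]00110_   read 0 → write 1, move →, go to q0
q0 | 1[0]0110_   read 0 → write 1, move →, go to q0
q0 | 11[0]110_   read 0 → write 1, move →, go to q0
q0 | 111[1]10_   read 1 → write 0, move ←, go to q2
q2 | 11[1]010_   read 1 → write _, move →, go to q0
q0 | 11_[0]10_   read 0 → write 1, move →, go to q0
q0 | 11_1[1]0_   read 1 → write 0, move ←, go to q2
q2 | 11_[1]00_   read 1 → write _, move →, go to q0
q0 | 11__[0]0_   read 0 → write 1, move →, go to q0
q0 | 11__1[0]_   read 0 → write 1, move →, go to q0
q0 | 11__11[_]   read _ → write 0, move ←, go to q1
q1 | 11__1[1]0
The non-blank tape span at halt is 11__110.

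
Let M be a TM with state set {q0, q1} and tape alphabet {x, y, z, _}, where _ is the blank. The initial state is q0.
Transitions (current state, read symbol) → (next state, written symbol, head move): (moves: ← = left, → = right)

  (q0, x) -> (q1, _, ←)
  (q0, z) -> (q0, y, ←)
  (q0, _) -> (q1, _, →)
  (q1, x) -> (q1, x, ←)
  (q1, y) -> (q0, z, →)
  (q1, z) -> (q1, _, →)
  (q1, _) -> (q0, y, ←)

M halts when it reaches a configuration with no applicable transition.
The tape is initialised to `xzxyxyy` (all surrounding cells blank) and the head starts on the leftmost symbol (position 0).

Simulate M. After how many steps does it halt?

15

q0 | __[x]zxyxyy   read x → write _, move ←, go to q1
q1 | _[_]_zxyxyy   read _ → write y, move ←, go to q0
q0 | [_]y_zxyxyy   read _ → write _, move →, go to q1
q1 | _[y]_zxyxyy   read y → write z, move →, go to q0
q0 | _z[_]zxyxyy   read _ → write _, move →, go to q1
q1 | _z_[z]xyxyy   read z → write _, move →, go to q1
q1 | _z__[x]yxyy   read x → write x, move ←, go to q1
q1 | _z_[_]xyxyy   read _ → write y, move ←, go to q0
q0 | _z[_]yxyxyy   read _ → write _, move →, go to q1
q1 | _z_[y]xyxyy   read y → write z, move →, go to q0
q0 | _z_z[x]yxyy   read x → write _, move ←, go to q1
q1 | _z_[z]_yxyy   read z → write _, move →, go to q1
q1 | _z__[_]yxyy   read _ → write y, move ←, go to q0
q0 | _z_[_]yyxyy   read _ → write _, move →, go to q1
q1 | _z__[y]yxyy   read y → write z, move →, go to q0
q0 | _z__z[y]xyy
M halts after 15 transitions.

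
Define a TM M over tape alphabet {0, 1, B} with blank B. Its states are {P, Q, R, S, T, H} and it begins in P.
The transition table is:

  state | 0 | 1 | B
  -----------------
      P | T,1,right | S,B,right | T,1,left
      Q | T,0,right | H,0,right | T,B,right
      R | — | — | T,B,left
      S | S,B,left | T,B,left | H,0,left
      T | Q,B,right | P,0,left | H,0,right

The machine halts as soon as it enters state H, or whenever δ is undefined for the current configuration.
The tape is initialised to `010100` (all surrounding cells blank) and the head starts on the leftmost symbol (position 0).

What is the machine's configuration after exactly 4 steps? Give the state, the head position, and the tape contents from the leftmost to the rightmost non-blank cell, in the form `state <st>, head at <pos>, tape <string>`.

state=P head=0 tape=[0]10100   (P,0)→(T,1,right)
state=T head=1 tape=1[1]0100   (T,1)→(P,0,left)
state=P head=0 tape=[1]00100   (P,1)→(S,B,right)
state=S head=1 tape=B[0]0100   (S,0)→(S,B,left)
state=S head=0 tape=[B]B0100
After 4 steps: state S, head at 0, tape 0100.

state S, head at 0, tape 0100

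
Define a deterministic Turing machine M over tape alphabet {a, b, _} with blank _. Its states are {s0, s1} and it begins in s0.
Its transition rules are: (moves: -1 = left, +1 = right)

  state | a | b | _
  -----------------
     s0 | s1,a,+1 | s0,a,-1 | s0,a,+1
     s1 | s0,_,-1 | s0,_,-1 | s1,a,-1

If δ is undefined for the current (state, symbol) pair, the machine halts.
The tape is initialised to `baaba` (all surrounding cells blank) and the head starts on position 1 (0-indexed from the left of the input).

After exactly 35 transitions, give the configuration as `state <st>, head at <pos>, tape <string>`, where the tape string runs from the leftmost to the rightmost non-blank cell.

state s1, head at -2, tape aaaaaaba

s0 | ___b[a]aba   read a → write a, move +1, go to s1
s1 | ___ba[a]ba   read a → write _, move -1, go to s0
s0 | ___b[a]_ba   read a → write a, move +1, go to s1
s1 | ___ba[_]ba   read _ → write a, move -1, go to s1
s1 | ___b[a]aba   read a → write _, move -1, go to s0
s0 | ___[b]_aba   read b → write a, move -1, go to s0
s0 | __[_]a_aba   read _ → write a, move +1, go to s0
s0 | __a[a]_aba   read a → write a, move +1, go to s1
s1 | __aa[_]aba   read _ → write a, move -1, go to s1
s1 | __a[a]aaba   read a → write _, move -1, go to s0
s0 | __[a]_aaba   read a → write a, move +1, go to s1
s1 | __a[_]aaba   read _ → write a, move -1, go to s1
s1 | __[a]aaaba   read a → write _, move -1, go to s0
s0 | _[_]_aaaba   read _ → write a, move +1, go to s0
s0 | _a[_]aaaba   read _ → write a, move +1, go to s0
s0 | _aa[a]aaba   read a → write a, move +1, go to s1
s1 | _aaa[a]aba   read a → write _, move -1, go to s0
s0 | _aa[a]_aba   read a → write a, move +1, go to s1
s1 | _aaa[_]aba   read _ → write a, move -1, go to s1
s1 | _aa[a]aaba   read a → write _, move -1, go to s0
s0 | _a[a]_aaba   read a → write a, move +1, go to s1
s1 | _aa[_]aaba   read _ → write a, move -1, go to s1
s1 | _a[a]aaaba   read a → write _, move -1, go to s0
s0 | _[a]_aaaba   read a → write a, move +1, go to s1
s1 | _a[_]aaaba   read _ → write a, move -1, go to s1
s1 | _[a]aaaaba   read a → write _, move -1, go to s0
s0 | [_]_aaaaba   read _ → write a, move +1, go to s0
s0 | a[_]aaaaba   read _ → write a, move +1, go to s0
s0 | aa[a]aaaba   read a → write a, move +1, go to s1
s1 | aaa[a]aaba   read a → write _, move -1, go to s0
s0 | aa[a]_aaba   read a → write a, move +1, go to s1
s1 | aaa[_]aaba   read _ → write a, move -1, go to s1
s1 | aa[a]aaaba   read a → write _, move -1, go to s0
s0 | a[a]_aaaba   read a → write a, move +1, go to s1
s1 | aa[_]aaaba   read _ → write a, move -1, go to s1
s1 | a[a]aaaaba
After 35 steps: state s1, head at -2, tape aaaaaaba.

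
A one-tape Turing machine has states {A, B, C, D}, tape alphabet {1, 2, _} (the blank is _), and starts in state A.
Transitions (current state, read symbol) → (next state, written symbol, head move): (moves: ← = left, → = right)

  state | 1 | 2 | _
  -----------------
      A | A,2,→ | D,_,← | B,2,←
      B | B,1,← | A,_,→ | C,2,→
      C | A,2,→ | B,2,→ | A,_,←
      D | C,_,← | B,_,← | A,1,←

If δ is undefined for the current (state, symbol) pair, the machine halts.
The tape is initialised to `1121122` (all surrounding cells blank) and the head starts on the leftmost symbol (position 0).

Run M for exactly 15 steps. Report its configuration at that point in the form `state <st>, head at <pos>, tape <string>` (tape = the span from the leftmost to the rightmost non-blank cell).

state B, head at 3, tape 222_2_2

state=A head=0 tape=[1]121122   (A,1)→(A,2,→)
state=A head=1 tape=2[1]21122   (A,1)→(A,2,→)
state=A head=2 tape=22[2]1122   (A,2)→(D,_,←)
state=D head=1 tape=2[2]_1122   (D,2)→(B,_,←)
state=B head=0 tape=[2]__1122   (B,2)→(A,_,→)
state=A head=1 tape=_[_]_1122   (A,_)→(B,2,←)
state=B head=0 tape=[_]2_1122   (B,_)→(C,2,→)
state=C head=1 tape=2[2]_1122   (C,2)→(B,2,→)
state=B head=2 tape=22[_]1122   (B,_)→(C,2,→)
state=C head=3 tape=222[1]122   (C,1)→(A,2,→)
state=A head=4 tape=2222[1]22   (A,1)→(A,2,→)
state=A head=5 tape=22222[2]2   (A,2)→(D,_,←)
state=D head=4 tape=2222[2]_2   (D,2)→(B,_,←)
state=B head=3 tape=222[2]__2   (B,2)→(A,_,→)
state=A head=4 tape=222_[_]_2   (A,_)→(B,2,←)
state=B head=3 tape=222[_]2_2
After 15 steps: state B, head at 3, tape 222_2_2.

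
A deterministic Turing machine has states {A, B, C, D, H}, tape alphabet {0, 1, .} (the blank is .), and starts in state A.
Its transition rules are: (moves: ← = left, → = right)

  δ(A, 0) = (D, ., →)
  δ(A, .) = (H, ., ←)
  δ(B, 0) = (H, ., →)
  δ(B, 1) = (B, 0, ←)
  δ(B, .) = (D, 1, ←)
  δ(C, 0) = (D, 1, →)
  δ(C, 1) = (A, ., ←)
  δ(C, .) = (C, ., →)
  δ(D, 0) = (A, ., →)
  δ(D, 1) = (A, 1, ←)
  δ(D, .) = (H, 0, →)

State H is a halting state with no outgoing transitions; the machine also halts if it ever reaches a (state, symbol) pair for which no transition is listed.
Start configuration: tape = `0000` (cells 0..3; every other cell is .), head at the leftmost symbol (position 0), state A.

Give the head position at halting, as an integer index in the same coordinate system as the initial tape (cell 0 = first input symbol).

3

state=A head=0 tape=[0]000.   (A,0)→(D,.,→)
state=D head=1 tape=.[0]00.   (D,0)→(A,.,→)
state=A head=2 tape=..[0]0.   (A,0)→(D,.,→)
state=D head=3 tape=...[0].   (D,0)→(A,.,→)
state=A head=4 tape=....[.]   (A,.)→(H,.,←)
state=H head=3 tape=...[.].
At halt the head is at cell 3.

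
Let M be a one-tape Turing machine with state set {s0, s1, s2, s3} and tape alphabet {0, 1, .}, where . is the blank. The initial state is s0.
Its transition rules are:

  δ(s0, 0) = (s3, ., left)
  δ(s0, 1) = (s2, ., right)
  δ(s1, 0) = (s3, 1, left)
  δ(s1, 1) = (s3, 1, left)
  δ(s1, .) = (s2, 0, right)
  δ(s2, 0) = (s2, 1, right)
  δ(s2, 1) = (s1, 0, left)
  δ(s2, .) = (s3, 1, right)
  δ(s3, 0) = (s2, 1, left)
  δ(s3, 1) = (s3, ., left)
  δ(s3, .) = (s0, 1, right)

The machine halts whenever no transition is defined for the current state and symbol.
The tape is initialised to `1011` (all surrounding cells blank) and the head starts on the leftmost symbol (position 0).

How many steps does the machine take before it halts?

14

state=s0 head=0 tape=[1]011...   (s0,1)→(s2,.,right)
state=s2 head=1 tape=.[0]11...   (s2,0)→(s2,1,right)
state=s2 head=2 tape=.1[1]1...   (s2,1)→(s1,0,left)
state=s1 head=1 tape=.[1]01...   (s1,1)→(s3,1,left)
state=s3 head=0 tape=[.]101...   (s3,.)→(s0,1,right)
state=s0 head=1 tape=1[1]01...   (s0,1)→(s2,.,right)
state=s2 head=2 tape=1.[0]1...   (s2,0)→(s2,1,right)
state=s2 head=3 tape=1.1[1]...   (s2,1)→(s1,0,left)
state=s1 head=2 tape=1.[1]0...   (s1,1)→(s3,1,left)
state=s3 head=1 tape=1[.]10...   (s3,.)→(s0,1,right)
state=s0 head=2 tape=11[1]0...   (s0,1)→(s2,.,right)
state=s2 head=3 tape=11.[0]...   (s2,0)→(s2,1,right)
state=s2 head=4 tape=11.1[.]..   (s2,.)→(s3,1,right)
state=s3 head=5 tape=11.11[.].   (s3,.)→(s0,1,right)
state=s0 head=6 tape=11.111[.]
M halts after 14 transitions.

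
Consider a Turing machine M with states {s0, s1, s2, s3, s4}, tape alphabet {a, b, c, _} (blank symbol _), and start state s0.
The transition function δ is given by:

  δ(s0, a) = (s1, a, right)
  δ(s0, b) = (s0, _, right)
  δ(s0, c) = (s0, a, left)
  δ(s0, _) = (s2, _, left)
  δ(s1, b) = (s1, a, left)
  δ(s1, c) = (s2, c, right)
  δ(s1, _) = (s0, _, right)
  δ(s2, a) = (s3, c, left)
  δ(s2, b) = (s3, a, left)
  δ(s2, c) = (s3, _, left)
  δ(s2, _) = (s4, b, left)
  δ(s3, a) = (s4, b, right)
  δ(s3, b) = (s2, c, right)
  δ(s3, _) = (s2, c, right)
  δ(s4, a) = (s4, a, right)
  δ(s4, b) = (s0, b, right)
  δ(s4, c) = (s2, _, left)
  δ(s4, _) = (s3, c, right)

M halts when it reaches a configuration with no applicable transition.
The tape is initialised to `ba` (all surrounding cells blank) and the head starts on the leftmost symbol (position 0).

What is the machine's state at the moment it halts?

s0 | [b]a____   read b → write _, move right, go to s0
s0 | _[a]____   read a → write a, move right, go to s1
s1 | _a[_]___   read _ → write _, move right, go to s0
s0 | _a_[_]__   read _ → write _, move left, go to s2
s2 | _a[_]___   read _ → write b, move left, go to s4
s4 | _[a]b___   read a → write a, move right, go to s4
s4 | _a[b]___   read b → write b, move right, go to s0
s0 | _ab[_]__   read _ → write _, move left, go to s2
s2 | _a[b]___   read b → write a, move left, go to s3
s3 | _[a]a___   read a → write b, move right, go to s4
s4 | _b[a]___   read a → write a, move right, go to s4
s4 | _ba[_]__   read _ → write c, move right, go to s3
s3 | _bac[_]_   read _ → write c, move right, go to s2
s2 | _bacc[_]   read _ → write b, move left, go to s4
s4 | _bac[c]b   read c → write _, move left, go to s2
s2 | _ba[c]_b   read c → write _, move left, go to s3
s3 | _b[a]__b   read a → write b, move right, go to s4
s4 | _bb[_]_b   read _ → write c, move right, go to s3
s3 | _bbc[_]b   read _ → write c, move right, go to s2
s2 | _bbcc[b]   read b → write a, move left, go to s3
s3 | _bbc[c]a
No transition is defined for (s3, c); M halts in state s3.

s3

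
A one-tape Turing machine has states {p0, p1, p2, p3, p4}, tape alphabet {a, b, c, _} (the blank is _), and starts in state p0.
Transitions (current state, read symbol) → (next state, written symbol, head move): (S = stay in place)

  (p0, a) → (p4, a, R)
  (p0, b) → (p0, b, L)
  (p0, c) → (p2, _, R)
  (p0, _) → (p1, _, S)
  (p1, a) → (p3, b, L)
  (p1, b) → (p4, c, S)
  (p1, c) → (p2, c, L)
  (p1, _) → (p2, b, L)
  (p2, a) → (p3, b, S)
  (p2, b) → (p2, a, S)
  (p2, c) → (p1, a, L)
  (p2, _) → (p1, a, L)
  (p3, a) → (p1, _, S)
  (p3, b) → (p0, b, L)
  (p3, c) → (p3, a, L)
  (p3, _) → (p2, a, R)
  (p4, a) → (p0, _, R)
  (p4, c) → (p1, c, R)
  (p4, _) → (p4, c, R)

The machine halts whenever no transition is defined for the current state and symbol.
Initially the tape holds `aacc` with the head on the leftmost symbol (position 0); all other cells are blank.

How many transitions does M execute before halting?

state=p0 head=0 tape=_[a]acc   (p0,a)→(p4,a,R)
state=p4 head=1 tape=_a[a]cc   (p4,a)→(p0,_,R)
state=p0 head=2 tape=_a_[c]c   (p0,c)→(p2,_,R)
state=p2 head=3 tape=_a__[c]   (p2,c)→(p1,a,L)
state=p1 head=2 tape=_a_[_]a   (p1,_)→(p2,b,L)
state=p2 head=1 tape=_a[_]ba   (p2,_)→(p1,a,L)
state=p1 head=0 tape=_[a]aba   (p1,a)→(p3,b,L)
state=p3 head=-1 tape=[_]baba   (p3,_)→(p2,a,R)
state=p2 head=0 tape=a[b]aba   (p2,b)→(p2,a,S)
state=p2 head=0 tape=a[a]aba   (p2,a)→(p3,b,S)
state=p3 head=0 tape=a[b]aba   (p3,b)→(p0,b,L)
state=p0 head=-1 tape=[a]baba   (p0,a)→(p4,a,R)
state=p4 head=0 tape=a[b]aba
M halts after 12 transitions.

12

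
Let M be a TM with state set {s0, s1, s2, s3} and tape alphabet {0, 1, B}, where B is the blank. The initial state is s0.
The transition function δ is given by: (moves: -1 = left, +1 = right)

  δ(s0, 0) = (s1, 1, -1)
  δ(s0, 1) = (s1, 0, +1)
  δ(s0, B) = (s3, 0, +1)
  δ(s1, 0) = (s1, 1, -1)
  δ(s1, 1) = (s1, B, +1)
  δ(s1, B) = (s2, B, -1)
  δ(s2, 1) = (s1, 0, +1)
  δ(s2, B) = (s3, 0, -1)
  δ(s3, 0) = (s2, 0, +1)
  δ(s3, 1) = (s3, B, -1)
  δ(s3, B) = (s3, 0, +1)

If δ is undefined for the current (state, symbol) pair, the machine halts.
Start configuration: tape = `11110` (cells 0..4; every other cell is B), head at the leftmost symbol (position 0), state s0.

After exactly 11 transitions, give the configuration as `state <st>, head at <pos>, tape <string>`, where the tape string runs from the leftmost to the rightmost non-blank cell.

s0 | [1]1110   read 1 → write 0, move +1, go to s1
s1 | 0[1]110   read 1 → write B, move +1, go to s1
s1 | 0B[1]10   read 1 → write B, move +1, go to s1
s1 | 0BB[1]0   read 1 → write B, move +1, go to s1
s1 | 0BBB[0]   read 0 → write 1, move -1, go to s1
s1 | 0BB[B]1   read B → write B, move -1, go to s2
s2 | 0B[B]B1   read B → write 0, move -1, go to s3
s3 | 0[B]0B1   read B → write 0, move +1, go to s3
s3 | 00[0]B1   read 0 → write 0, move +1, go to s2
s2 | 000[B]1   read B → write 0, move -1, go to s3
s3 | 00[0]01   read 0 → write 0, move +1, go to s2
s2 | 000[0]1
After 11 steps: state s2, head at 3, tape 00001.

state s2, head at 3, tape 00001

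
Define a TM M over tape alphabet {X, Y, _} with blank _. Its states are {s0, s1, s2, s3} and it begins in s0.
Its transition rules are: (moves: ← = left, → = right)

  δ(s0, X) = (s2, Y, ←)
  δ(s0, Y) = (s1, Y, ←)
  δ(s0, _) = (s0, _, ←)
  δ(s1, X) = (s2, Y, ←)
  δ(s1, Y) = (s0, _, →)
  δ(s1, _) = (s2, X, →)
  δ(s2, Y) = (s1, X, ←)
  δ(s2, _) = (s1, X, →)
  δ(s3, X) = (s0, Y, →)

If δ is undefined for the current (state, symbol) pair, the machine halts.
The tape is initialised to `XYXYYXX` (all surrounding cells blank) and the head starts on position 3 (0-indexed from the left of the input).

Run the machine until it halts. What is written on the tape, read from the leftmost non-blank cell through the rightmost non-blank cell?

XXYXYYXX

state=s0 head=3 tape=_XYX[Y]YXX   (s0,Y)→(s1,Y,←)
state=s1 head=2 tape=_XY[X]YYXX   (s1,X)→(s2,Y,←)
state=s2 head=1 tape=_X[Y]YYYXX   (s2,Y)→(s1,X,←)
state=s1 head=0 tape=_[X]XYYYXX   (s1,X)→(s2,Y,←)
state=s2 head=-1 tape=[_]YXYYYXX   (s2,_)→(s1,X,→)
state=s1 head=0 tape=X[Y]XYYYXX   (s1,Y)→(s0,_,→)
state=s0 head=1 tape=X_[X]YYYXX   (s0,X)→(s2,Y,←)
state=s2 head=0 tape=X[_]YYYYXX   (s2,_)→(s1,X,→)
state=s1 head=1 tape=XX[Y]YYYXX   (s1,Y)→(s0,_,→)
state=s0 head=2 tape=XX_[Y]YYXX   (s0,Y)→(s1,Y,←)
state=s1 head=1 tape=XX[_]YYYXX   (s1,_)→(s2,X,→)
state=s2 head=2 tape=XXX[Y]YYXX   (s2,Y)→(s1,X,←)
state=s1 head=1 tape=XX[X]XYYXX   (s1,X)→(s2,Y,←)
state=s2 head=0 tape=X[X]YXYYXX
The non-blank tape span at halt is XXYXYYXX.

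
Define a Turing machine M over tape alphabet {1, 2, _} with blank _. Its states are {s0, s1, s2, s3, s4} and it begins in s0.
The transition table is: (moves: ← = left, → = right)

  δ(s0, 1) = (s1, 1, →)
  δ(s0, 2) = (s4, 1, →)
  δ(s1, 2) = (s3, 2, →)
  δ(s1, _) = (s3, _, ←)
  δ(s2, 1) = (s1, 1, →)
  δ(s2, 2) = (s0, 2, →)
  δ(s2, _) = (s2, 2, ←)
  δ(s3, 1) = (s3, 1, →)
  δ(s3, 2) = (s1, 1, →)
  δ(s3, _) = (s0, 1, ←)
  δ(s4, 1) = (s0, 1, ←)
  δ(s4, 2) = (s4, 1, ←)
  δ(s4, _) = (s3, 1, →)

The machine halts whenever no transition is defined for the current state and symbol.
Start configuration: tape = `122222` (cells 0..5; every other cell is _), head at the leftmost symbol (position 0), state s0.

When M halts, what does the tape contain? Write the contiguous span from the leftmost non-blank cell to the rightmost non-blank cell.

state=s0 head=0 tape=[1]22222_   (s0,1)→(s1,1,→)
state=s1 head=1 tape=1[2]2222_   (s1,2)→(s3,2,→)
state=s3 head=2 tape=12[2]222_   (s3,2)→(s1,1,→)
state=s1 head=3 tape=121[2]22_   (s1,2)→(s3,2,→)
state=s3 head=4 tape=1212[2]2_   (s3,2)→(s1,1,→)
state=s1 head=5 tape=12121[2]_   (s1,2)→(s3,2,→)
state=s3 head=6 tape=121212[_]   (s3,_)→(s0,1,←)
state=s0 head=5 tape=12121[2]1   (s0,2)→(s4,1,→)
state=s4 head=6 tape=121211[1]   (s4,1)→(s0,1,←)
state=s0 head=5 tape=12121[1]1   (s0,1)→(s1,1,→)
state=s1 head=6 tape=121211[1]
The non-blank tape span at halt is 1212111.

1212111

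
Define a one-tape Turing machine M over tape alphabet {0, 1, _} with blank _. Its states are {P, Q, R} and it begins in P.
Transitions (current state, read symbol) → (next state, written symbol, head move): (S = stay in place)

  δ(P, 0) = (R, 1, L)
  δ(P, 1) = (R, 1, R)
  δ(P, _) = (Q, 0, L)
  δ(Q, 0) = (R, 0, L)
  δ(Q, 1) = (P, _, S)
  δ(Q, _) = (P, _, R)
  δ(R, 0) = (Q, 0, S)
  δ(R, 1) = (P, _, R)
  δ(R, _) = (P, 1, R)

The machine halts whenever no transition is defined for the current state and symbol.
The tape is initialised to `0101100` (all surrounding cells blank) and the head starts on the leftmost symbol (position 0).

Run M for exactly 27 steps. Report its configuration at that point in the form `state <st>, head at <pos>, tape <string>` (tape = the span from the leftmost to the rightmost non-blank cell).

state Q, head at 5, tape 1111_11000

state=P head=0 tape=_[0]101100__   (P,0)→(R,1,L)
state=R head=-1 tape=[_]1101100__   (R,_)→(P,1,R)
state=P head=0 tape=1[1]101100__   (P,1)→(R,1,R)
state=R head=1 tape=11[1]01100__   (R,1)→(P,_,R)
state=P head=2 tape=11_[0]1100__   (P,0)→(R,1,L)
state=R head=1 tape=11[_]11100__   (R,_)→(P,1,R)
state=P head=2 tape=111[1]1100__   (P,1)→(R,1,R)
state=R head=3 tape=1111[1]100__   (R,1)→(P,_,R)
state=P head=4 tape=1111_[1]00__   (P,1)→(R,1,R)
state=R head=5 tape=1111_1[0]0__   (R,0)→(Q,0,S)
state=Q head=5 tape=1111_1[0]0__   (Q,0)→(R,0,L)
state=R head=4 tape=1111_[1]00__   (R,1)→(P,_,R)
state=P head=5 tape=1111__[0]0__   (P,0)→(R,1,L)
state=R head=4 tape=1111_[_]10__   (R,_)→(P,1,R)
state=P head=5 tape=1111_1[1]0__   (P,1)→(R,1,R)
state=R head=6 tape=1111_11[0]__   (R,0)→(Q,0,S)
state=Q head=6 tape=1111_11[0]__   (Q,0)→(R,0,L)
state=R head=5 tape=1111_1[1]0__   (R,1)→(P,_,R)
state=P head=6 tape=1111_1_[0]__   (P,0)→(R,1,L)
state=R head=5 tape=1111_1[_]1__   (R,_)→(P,1,R)
state=P head=6 tape=1111_11[1]__   (P,1)→(R,1,R)
state=R head=7 tape=1111_111[_]_   (R,_)→(P,1,R)
state=P head=8 tape=1111_1111[_]   (P,_)→(Q,0,L)
state=Q head=7 tape=1111_111[1]0   (Q,1)→(P,_,S)
state=P head=7 tape=1111_111[_]0   (P,_)→(Q,0,L)
state=Q head=6 tape=1111_11[1]00   (Q,1)→(P,_,S)
state=P head=6 tape=1111_11[_]00   (P,_)→(Q,0,L)
state=Q head=5 tape=1111_1[1]000
After 27 steps: state Q, head at 5, tape 1111_11000.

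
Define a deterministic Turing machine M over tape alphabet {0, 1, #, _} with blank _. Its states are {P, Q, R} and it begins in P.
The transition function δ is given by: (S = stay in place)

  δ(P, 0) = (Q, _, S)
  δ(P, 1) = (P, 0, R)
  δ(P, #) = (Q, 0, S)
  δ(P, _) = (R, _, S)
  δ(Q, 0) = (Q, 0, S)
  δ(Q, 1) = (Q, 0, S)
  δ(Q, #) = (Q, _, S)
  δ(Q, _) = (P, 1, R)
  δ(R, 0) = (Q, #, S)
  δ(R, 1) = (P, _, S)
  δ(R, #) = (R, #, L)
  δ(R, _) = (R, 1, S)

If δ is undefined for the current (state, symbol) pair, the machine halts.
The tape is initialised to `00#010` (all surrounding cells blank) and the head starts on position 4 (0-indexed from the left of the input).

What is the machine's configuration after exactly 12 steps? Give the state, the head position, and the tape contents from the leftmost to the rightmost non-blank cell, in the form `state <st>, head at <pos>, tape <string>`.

state P, head at 6, tape 00#001

state=P head=4 tape=00#0[1]0_   (P,1)→(P,0,R)
state=P head=5 tape=00#00[0]_   (P,0)→(Q,_,S)
state=Q head=5 tape=00#00[_]_   (Q,_)→(P,1,R)
state=P head=6 tape=00#001[_]   (P,_)→(R,_,S)
state=R head=6 tape=00#001[_]   (R,_)→(R,1,S)
state=R head=6 tape=00#001[1]   (R,1)→(P,_,S)
state=P head=6 tape=00#001[_]   (P,_)→(R,_,S)
state=R head=6 tape=00#001[_]   (R,_)→(R,1,S)
state=R head=6 tape=00#001[1]   (R,1)→(P,_,S)
state=P head=6 tape=00#001[_]   (P,_)→(R,_,S)
state=R head=6 tape=00#001[_]   (R,_)→(R,1,S)
state=R head=6 tape=00#001[1]   (R,1)→(P,_,S)
state=P head=6 tape=00#001[_]
After 12 steps: state P, head at 6, tape 00#001.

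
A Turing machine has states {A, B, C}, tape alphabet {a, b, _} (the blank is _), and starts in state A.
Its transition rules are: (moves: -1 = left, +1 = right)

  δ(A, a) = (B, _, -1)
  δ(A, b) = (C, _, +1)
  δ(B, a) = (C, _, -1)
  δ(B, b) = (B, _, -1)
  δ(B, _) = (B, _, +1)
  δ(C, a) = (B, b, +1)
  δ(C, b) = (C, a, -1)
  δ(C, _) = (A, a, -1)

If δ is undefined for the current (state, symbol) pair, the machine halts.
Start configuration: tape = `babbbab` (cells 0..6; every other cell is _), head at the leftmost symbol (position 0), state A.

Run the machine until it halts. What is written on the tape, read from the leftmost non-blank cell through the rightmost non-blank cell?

a_b

state=A head=0 tape=[b]abbbab   (A,b)→(C,_,+1)
state=C head=1 tape=_[a]bbbab   (C,a)→(B,b,+1)
state=B head=2 tape=_b[b]bbab   (B,b)→(B,_,-1)
state=B head=1 tape=_[b]_bbab   (B,b)→(B,_,-1)
state=B head=0 tape=[_]__bbab   (B,_)→(B,_,+1)
state=B head=1 tape=_[_]_bbab   (B,_)→(B,_,+1)
state=B head=2 tape=__[_]bbab   (B,_)→(B,_,+1)
state=B head=3 tape=___[b]bab   (B,b)→(B,_,-1)
state=B head=2 tape=__[_]_bab   (B,_)→(B,_,+1)
state=B head=3 tape=___[_]bab   (B,_)→(B,_,+1)
state=B head=4 tape=____[b]ab   (B,b)→(B,_,-1)
state=B head=3 tape=___[_]_ab   (B,_)→(B,_,+1)
state=B head=4 tape=____[_]ab   (B,_)→(B,_,+1)
state=B head=5 tape=_____[a]b   (B,a)→(C,_,-1)
state=C head=4 tape=____[_]_b   (C,_)→(A,a,-1)
state=A head=3 tape=___[_]a_b
The non-blank tape span at halt is a_b.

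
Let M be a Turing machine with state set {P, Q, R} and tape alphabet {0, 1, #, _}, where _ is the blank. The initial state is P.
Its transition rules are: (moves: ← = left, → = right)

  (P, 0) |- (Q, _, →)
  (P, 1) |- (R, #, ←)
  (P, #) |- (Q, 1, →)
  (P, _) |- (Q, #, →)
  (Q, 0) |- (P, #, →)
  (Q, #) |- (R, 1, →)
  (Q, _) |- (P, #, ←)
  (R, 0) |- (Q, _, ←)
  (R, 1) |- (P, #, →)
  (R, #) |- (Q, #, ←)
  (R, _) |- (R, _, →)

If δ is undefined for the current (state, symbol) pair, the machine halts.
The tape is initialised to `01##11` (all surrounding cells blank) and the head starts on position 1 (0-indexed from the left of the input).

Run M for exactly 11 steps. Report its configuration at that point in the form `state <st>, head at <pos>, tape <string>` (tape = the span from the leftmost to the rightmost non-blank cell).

state P, head at -4, tape #######11

state=P head=1 tape=____0[1]##11   (P,1)→(R,#,←)
state=R head=0 tape=____[0]###11   (R,0)→(Q,_,←)
state=Q head=-1 tape=___[_]_###11   (Q,_)→(P,#,←)
state=P head=-2 tape=__[_]#_###11   (P,_)→(Q,#,→)
state=Q head=-1 tape=__#[#]_###11   (Q,#)→(R,1,→)
state=R head=0 tape=__#1[_]###11   (R,_)→(R,_,→)
state=R head=1 tape=__#1_[#]##11   (R,#)→(Q,#,←)
state=Q head=0 tape=__#1[_]###11   (Q,_)→(P,#,←)
state=P head=-1 tape=__#[1]####11   (P,1)→(R,#,←)
state=R head=-2 tape=__[#]#####11   (R,#)→(Q,#,←)
state=Q head=-3 tape=_[_]######11   (Q,_)→(P,#,←)
state=P head=-4 tape=[_]#######11
After 11 steps: state P, head at -4, tape #######11.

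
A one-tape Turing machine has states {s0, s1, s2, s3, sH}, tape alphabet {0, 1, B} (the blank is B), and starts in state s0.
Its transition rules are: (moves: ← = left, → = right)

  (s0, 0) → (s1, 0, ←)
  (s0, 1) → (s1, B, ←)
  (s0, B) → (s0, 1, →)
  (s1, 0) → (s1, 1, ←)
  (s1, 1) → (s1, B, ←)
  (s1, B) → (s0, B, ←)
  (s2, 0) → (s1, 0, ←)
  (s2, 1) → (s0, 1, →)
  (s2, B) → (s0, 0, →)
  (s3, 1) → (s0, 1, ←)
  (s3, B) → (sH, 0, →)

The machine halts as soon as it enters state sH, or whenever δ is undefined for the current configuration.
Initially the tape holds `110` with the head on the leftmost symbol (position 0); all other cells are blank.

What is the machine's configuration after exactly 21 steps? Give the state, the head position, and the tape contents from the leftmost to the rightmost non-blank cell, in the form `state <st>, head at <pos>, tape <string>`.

state s1, head at -3, tape 11BBBB0

state=s0 head=0 tape=BBBB[1]10   (s0,1)→(s1,B,←)
state=s1 head=-1 tape=BBB[B]B10   (s1,B)→(s0,B,←)
state=s0 head=-2 tape=BB[B]BB10   (s0,B)→(s0,1,→)
state=s0 head=-1 tape=BB1[B]B10   (s0,B)→(s0,1,→)
state=s0 head=0 tape=BB11[B]10   (s0,B)→(s0,1,→)
state=s0 head=1 tape=BB111[1]0   (s0,1)→(s1,B,←)
state=s1 head=0 tape=BB11[1]B0   (s1,1)→(s1,B,←)
state=s1 head=-1 tape=BB1[1]BB0   (s1,1)→(s1,B,←)
state=s1 head=-2 tape=BB[1]BBB0   (s1,1)→(s1,B,←)
state=s1 head=-3 tape=B[B]BBBB0   (s1,B)→(s0,B,←)
state=s0 head=-4 tape=[B]BBBBB0   (s0,B)→(s0,1,→)
state=s0 head=-3 tape=1[B]BBBB0   (s0,B)→(s0,1,→)
state=s0 head=-2 tape=11[B]BBB0   (s0,B)→(s0,1,→)
state=s0 head=-1 tape=111[B]BB0   (s0,B)→(s0,1,→)
state=s0 head=0 tape=1111[B]B0   (s0,B)→(s0,1,→)
state=s0 head=1 tape=11111[B]0   (s0,B)→(s0,1,→)
state=s0 head=2 tape=111111[0]   (s0,0)→(s1,0,←)
state=s1 head=1 tape=11111[1]0   (s1,1)→(s1,B,←)
state=s1 head=0 tape=1111[1]B0   (s1,1)→(s1,B,←)
state=s1 head=-1 tape=111[1]BB0   (s1,1)→(s1,B,←)
state=s1 head=-2 tape=11[1]BBB0   (s1,1)→(s1,B,←)
state=s1 head=-3 tape=1[1]BBBB0
After 21 steps: state s1, head at -3, tape 11BBBB0.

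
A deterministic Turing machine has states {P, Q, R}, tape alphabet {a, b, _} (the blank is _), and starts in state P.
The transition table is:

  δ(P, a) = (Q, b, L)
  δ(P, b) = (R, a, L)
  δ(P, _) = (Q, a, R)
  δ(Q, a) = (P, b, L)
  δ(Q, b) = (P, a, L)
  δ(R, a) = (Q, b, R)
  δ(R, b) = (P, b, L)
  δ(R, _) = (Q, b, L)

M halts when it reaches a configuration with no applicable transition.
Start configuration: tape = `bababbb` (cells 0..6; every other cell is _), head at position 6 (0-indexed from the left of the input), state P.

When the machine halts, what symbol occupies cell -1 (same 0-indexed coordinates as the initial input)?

state=P head=6 tape=__bababb[b]   (P,b)→(R,a,L)
state=R head=5 tape=__babab[b]a   (R,b)→(P,b,L)
state=P head=4 tape=__baba[b]ba   (P,b)→(R,a,L)
state=R head=3 tape=__bab[a]aba   (R,a)→(Q,b,R)
state=Q head=4 tape=__babb[a]ba   (Q,a)→(P,b,L)
state=P head=3 tape=__bab[b]bba   (P,b)→(R,a,L)
state=R head=2 tape=__ba[b]abba   (R,b)→(P,b,L)
state=P head=1 tape=__b[a]babba   (P,a)→(Q,b,L)
state=Q head=0 tape=__[b]bbabba   (Q,b)→(P,a,L)
state=P head=-1 tape=_[_]abbabba   (P,_)→(Q,a,R)
state=Q head=0 tape=_a[a]bbabba   (Q,a)→(P,b,L)
state=P head=-1 tape=_[a]bbbabba   (P,a)→(Q,b,L)
state=Q head=-2 tape=[_]bbbbabba
Cell -1 holds b when M halts.

b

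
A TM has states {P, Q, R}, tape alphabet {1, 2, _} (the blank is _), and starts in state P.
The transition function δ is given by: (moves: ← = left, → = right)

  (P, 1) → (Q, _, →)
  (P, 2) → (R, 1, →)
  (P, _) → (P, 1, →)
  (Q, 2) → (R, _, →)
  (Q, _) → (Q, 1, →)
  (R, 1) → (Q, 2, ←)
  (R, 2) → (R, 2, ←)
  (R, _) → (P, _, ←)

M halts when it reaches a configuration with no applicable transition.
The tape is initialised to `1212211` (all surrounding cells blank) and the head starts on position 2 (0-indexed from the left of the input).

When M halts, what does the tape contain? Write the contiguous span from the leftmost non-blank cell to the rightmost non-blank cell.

P | 12[1]2211   read 1 → write _, move →, go to Q
Q | 12_[2]211   read 2 → write _, move →, go to R
R | 12__[2]11   read 2 → write 2, move ←, go to R
R | 12_[_]211   read _ → write _, move ←, go to P
P | 12[_]_211   read _ → write 1, move →, go to P
P | 121[_]211   read _ → write 1, move →, go to P
P | 1211[2]11   read 2 → write 1, move →, go to R
R | 12111[1]1   read 1 → write 2, move ←, go to Q
Q | 1211[1]21
The non-blank tape span at halt is 1211121.

1211121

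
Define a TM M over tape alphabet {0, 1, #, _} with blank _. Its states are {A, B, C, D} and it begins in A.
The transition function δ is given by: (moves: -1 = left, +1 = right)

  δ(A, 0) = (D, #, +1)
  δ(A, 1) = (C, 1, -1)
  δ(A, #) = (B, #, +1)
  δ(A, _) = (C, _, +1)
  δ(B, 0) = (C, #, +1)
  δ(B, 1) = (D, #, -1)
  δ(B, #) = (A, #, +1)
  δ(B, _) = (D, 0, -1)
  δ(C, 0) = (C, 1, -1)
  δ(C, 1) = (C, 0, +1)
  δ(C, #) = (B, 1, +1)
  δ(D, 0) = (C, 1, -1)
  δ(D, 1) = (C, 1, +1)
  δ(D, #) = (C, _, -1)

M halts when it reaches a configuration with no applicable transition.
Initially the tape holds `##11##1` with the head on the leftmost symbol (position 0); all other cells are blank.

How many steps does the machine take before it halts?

26

state=A head=0 tape=[#]#11##1__   (A,#)→(B,#,+1)
state=B head=1 tape=#[#]11##1__   (B,#)→(A,#,+1)
state=A head=2 tape=##[1]1##1__   (A,1)→(C,1,-1)
state=C head=1 tape=#[#]11##1__   (C,#)→(B,1,+1)
state=B head=2 tape=#1[1]1##1__   (B,1)→(D,#,-1)
state=D head=1 tape=#[1]#1##1__   (D,1)→(C,1,+1)
state=C head=2 tape=#1[#]1##1__   (C,#)→(B,1,+1)
state=B head=3 tape=#11[1]##1__   (B,1)→(D,#,-1)
state=D head=2 tape=#1[1]###1__   (D,1)→(C,1,+1)
state=C head=3 tape=#11[#]##1__   (C,#)→(B,1,+1)
state=B head=4 tape=#111[#]#1__   (B,#)→(A,#,+1)
state=A head=5 tape=#111#[#]1__   (A,#)→(B,#,+1)
state=B head=6 tape=#111##[1]__   (B,1)→(D,#,-1)
state=D head=5 tape=#111#[#]#__   (D,#)→(C,_,-1)
state=C head=4 tape=#111[#]_#__   (C,#)→(B,1,+1)
state=B head=5 tape=#1111[_]#__   (B,_)→(D,0,-1)
state=D head=4 tape=#111[1]0#__   (D,1)→(C,1,+1)
state=C head=5 tape=#1111[0]#__   (C,0)→(C,1,-1)
state=C head=4 tape=#111[1]1#__   (C,1)→(C,0,+1)
state=C head=5 tape=#1110[1]#__   (C,1)→(C,0,+1)
state=C head=6 tape=#11100[#]__   (C,#)→(B,1,+1)
state=B head=7 tape=#111001[_]_   (B,_)→(D,0,-1)
state=D head=6 tape=#11100[1]0_   (D,1)→(C,1,+1)
state=C head=7 tape=#111001[0]_   (C,0)→(C,1,-1)
state=C head=6 tape=#11100[1]1_   (C,1)→(C,0,+1)
state=C head=7 tape=#111000[1]_   (C,1)→(C,0,+1)
state=C head=8 tape=#1110000[_]
M halts after 26 transitions.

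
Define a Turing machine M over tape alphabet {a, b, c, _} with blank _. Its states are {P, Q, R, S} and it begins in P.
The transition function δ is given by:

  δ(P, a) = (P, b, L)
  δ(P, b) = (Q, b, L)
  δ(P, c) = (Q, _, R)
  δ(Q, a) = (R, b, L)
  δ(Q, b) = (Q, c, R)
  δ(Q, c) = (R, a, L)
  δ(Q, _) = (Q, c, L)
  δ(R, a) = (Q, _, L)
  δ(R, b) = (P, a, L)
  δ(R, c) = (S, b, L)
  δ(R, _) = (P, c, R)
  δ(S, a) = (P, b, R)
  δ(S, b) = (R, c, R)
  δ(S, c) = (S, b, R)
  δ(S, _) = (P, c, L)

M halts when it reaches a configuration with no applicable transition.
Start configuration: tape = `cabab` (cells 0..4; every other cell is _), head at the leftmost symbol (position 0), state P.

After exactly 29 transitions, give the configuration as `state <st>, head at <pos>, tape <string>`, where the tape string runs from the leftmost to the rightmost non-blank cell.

state P, head at -1, tape cbbabb

state=P head=0 tape=_[c]abab   (P,c)→(Q,_,R)
state=Q head=1 tape=__[a]bab   (Q,a)→(R,b,L)
state=R head=0 tape=_[_]bbab   (R,_)→(P,c,R)
state=P head=1 tape=_c[b]bab   (P,b)→(Q,b,L)
state=Q head=0 tape=_[c]bbab   (Q,c)→(R,a,L)
state=R head=-1 tape=[_]abbab   (R,_)→(P,c,R)
state=P head=0 tape=c[a]bbab   (P,a)→(P,b,L)
state=P head=-1 tape=[c]bbbab   (P,c)→(Q,_,R)
state=Q head=0 tape=_[b]bbab   (Q,b)→(Q,c,R)
state=Q head=1 tape=_c[b]bab   (Q,b)→(Q,c,R)
state=Q head=2 tape=_cc[b]ab   (Q,b)→(Q,c,R)
state=Q head=3 tape=_ccc[a]b   (Q,a)→(R,b,L)
state=R head=2 tape=_cc[c]bb   (R,c)→(S,b,L)
state=S head=1 tape=_c[c]bbb   (S,c)→(S,b,R)
state=S head=2 tape=_cb[b]bb   (S,b)→(R,c,R)
state=R head=3 tape=_cbc[b]b   (R,b)→(P,a,L)
state=P head=2 tape=_cb[c]ab   (P,c)→(Q,_,R)
state=Q head=3 tape=_cb_[a]b   (Q,a)→(R,b,L)
state=R head=2 tape=_cb[_]bb   (R,_)→(P,c,R)
state=P head=3 tape=_cbc[b]b   (P,b)→(Q,b,L)
state=Q head=2 tape=_cb[c]bb   (Q,c)→(R,a,L)
state=R head=1 tape=_c[b]abb   (R,b)→(P,a,L)
state=P head=0 tape=_[c]aabb   (P,c)→(Q,_,R)
state=Q head=1 tape=__[a]abb   (Q,a)→(R,b,L)
state=R head=0 tape=_[_]babb   (R,_)→(P,c,R)
state=P head=1 tape=_c[b]abb   (P,b)→(Q,b,L)
state=Q head=0 tape=_[c]babb   (Q,c)→(R,a,L)
state=R head=-1 tape=[_]ababb   (R,_)→(P,c,R)
state=P head=0 tape=c[a]babb   (P,a)→(P,b,L)
state=P head=-1 tape=[c]bbabb
After 29 steps: state P, head at -1, tape cbbabb.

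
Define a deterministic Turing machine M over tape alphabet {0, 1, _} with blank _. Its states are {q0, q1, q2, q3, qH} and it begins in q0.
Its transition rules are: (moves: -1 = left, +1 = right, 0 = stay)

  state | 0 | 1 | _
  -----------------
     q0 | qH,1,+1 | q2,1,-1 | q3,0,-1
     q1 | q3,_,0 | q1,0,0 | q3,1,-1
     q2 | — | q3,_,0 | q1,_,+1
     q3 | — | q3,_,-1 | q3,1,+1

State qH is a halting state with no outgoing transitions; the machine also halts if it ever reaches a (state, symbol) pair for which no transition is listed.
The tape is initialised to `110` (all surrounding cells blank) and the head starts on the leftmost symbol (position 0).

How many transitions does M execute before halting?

q0 | _[1]10   read 1 → write 1, move -1, go to q2
q2 | [_]110   read _ → write _, move +1, go to q1
q1 | _[1]10   read 1 → write 0, move 0, go to q1
q1 | _[0]10   read 0 → write _, move 0, go to q3
q3 | _[_]10   read _ → write 1, move +1, go to q3
q3 | _1[1]0   read 1 → write _, move -1, go to q3
q3 | _[1]_0   read 1 → write _, move -1, go to q3
q3 | [_]__0   read _ → write 1, move +1, go to q3
q3 | 1[_]_0   read _ → write 1, move +1, go to q3
q3 | 11[_]0   read _ → write 1, move +1, go to q3
q3 | 111[0]
M halts after 10 transitions.

10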